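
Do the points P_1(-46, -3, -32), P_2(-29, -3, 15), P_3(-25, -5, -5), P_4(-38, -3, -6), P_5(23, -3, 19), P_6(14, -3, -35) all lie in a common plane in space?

The plane through P_1, P_2, P_3 has normal n = P_1P_2 × P_1P_3 = (94, 528, -34) and equation n·P = -4820.
Checking the remaining points: n·P_4 = -4952, n·P_5 = -68, n·P_6 = 922.
Since n·P_4 = -4952 ≠ -4820, P_4 is off the plane and the points are not all coplanar.

No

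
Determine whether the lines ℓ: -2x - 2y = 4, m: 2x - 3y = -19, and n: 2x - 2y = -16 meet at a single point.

Intersecting ℓ and m: solving the 2×2 system gives (x, y) = (-5, 3).
Substitute into n: (2)(-5) + (-2)(3) = -16.
This equals -16, so (-5, 3) lies on all three lines and they are concurrent.

Yes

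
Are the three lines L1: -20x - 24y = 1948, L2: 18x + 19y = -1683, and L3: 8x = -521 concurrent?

No

Intersecting L1 and L2: solving the 2×2 system gives (x, y) = (-65, -27).
Substitute into L3: (8)(-65) + (0)(-27) = -520.
But L3 requires -521 ≠ -520, so the three lines have no common point.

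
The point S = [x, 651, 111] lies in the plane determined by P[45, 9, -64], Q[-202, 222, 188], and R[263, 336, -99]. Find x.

128

The plane through P, Q, R has equation −89859x + 46291y − 127203z = 4513956.
Substituting S: (-89859)x + (16015908) = 4513956, so x = 128.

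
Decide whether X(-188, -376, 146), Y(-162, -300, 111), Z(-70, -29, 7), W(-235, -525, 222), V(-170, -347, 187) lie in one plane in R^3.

The plane through X, Y, Z has normal n = XY × XZ = (1581, -516, 54) and equation n·P = -95328.
Checking the remaining points: n·W = -88647, n·V = -79620.
Since n·W = -88647 ≠ -95328, W is off the plane and the points are not all coplanar.

No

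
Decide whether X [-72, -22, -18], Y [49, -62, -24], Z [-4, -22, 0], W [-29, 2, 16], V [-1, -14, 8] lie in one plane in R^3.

The plane through X, Y, Z has normal n = XY × XZ = (-720, -2586, 2720) and equation n·P = 59772.
Checking the remaining points: n·W = 59228, n·V = 58684.
Since n·W = 59228 ≠ 59772, W is off the plane and the points are not all coplanar.

No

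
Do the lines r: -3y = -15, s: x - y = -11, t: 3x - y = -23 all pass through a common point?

Yes

Intersecting r and s: solving the 2×2 system gives (x, y) = (-6, 5).
Substitute into t: (3)(-6) + (-1)(5) = -23.
This equals -23, so (-6, 5) lies on all three lines and they are concurrent.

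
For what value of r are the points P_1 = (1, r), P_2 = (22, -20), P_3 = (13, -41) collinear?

The three points are collinear iff det[P_1P_2; P_1P_3] = 0.
This determinant is linear in r: (-9)r + (-621) = 0, so r = -69.

-69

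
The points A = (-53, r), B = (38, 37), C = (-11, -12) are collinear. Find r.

-54

Collinearity: (A − B) must be parallel to (C − B) = (-49, -49).
Cross-multiplying the components: (r − 37)·(-49) = (-91)·(-49).
Solving gives r = -54.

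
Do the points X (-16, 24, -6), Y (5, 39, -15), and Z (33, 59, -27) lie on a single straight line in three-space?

Yes

XY = (21, 15, -9), XZ = (49, 35, -21).
Each component of XZ is 7/3 times the corresponding component of XY, so XZ = 7/3·XY and the points are collinear.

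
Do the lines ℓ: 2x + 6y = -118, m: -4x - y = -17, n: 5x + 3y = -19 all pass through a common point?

Yes

Intersecting ℓ and m: solving the 2×2 system gives (x, y) = (10, -23).
Substitute into n: (5)(10) + (3)(-23) = -19.
This equals -19, so (10, -23) lies on all three lines and they are concurrent.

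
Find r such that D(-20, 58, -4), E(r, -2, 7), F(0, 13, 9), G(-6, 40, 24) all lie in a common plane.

5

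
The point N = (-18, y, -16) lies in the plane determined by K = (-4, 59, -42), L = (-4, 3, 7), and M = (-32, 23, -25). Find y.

21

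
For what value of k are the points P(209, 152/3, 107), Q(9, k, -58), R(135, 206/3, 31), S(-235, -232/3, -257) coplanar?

Coplanarity ⇔ det[PQ; PR; PS] = 0.
Expanding, this is linear in k: (6808)k + (88504/3) = 0.
So k = -13/3.

-13/3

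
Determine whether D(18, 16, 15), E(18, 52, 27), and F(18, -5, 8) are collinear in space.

DE = (0, 36, 12), DF = (0, -21, -7).
Each component of DF is -7/12 times the corresponding component of DE, so DF = -7/12·DE and the points are collinear.

Yes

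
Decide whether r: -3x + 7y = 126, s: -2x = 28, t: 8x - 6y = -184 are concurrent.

Intersecting r and s: solving the 2×2 system gives (x, y) = (-14, 12).
Substitute into t: (8)(-14) + (-6)(12) = -184.
This equals -184, so (-14, 12) lies on all three lines and they are concurrent.

Yes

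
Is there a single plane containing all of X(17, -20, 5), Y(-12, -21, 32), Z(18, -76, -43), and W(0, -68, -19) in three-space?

The four points are coplanar iff the 3×3 determinant with rows XY, XZ, XW is zero.
Rows: (-29, -1, 27), (1, -56, -48), (-17, -48, -24).
Expanding along the first row: (-29)(-960) − (-1)(-840) + (27)(-1000) = 0.
Zero determinant ⇒ coplanar.

Yes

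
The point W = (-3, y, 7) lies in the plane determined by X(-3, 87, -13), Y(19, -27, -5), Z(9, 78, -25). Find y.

A normal to the plane is n = XY × XZ = (1440, 360, 1170).
W lies in the plane iff n · XW = 0.
This gives (360)y + (-7920) = 0, so y = 22.

22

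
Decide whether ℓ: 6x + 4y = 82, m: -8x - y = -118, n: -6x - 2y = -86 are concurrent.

Lines aᵢx + bᵢy = cᵢ with pairwise distinct directions are concurrent exactly when det[aᵢ bᵢ cᵢ] = 0.
Here the determinant is 0.
It vanishes, so the lines are concurrent at (15, -2).

Yes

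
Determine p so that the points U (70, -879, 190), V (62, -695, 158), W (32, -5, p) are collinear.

38

Collinearity requires UV × UW = 0; each component is linear in p.
The x-component gives (184)p + (-6992) = 0, so p = 38.
The remaining components then also vanish.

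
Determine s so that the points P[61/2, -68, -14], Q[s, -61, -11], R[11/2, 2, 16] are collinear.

Collinearity requires PQ × PR = 0; each component is linear in s.
The y-component gives (-30)s + (840) = 0, so s = 28.
The remaining components then also vanish.

28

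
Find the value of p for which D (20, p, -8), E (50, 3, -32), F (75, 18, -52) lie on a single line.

Collinearity requires DE × DF = 0; each component is linear in p.
The x-component gives (20)p + (300) = 0, so p = -15.
The remaining components then also vanish.

-15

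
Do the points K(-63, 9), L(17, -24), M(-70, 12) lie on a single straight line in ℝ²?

KL = (80, -33), KM = (-7, 3).
Twice the signed area of △KLM is (80)(3) − (-33)(-7) = 9.
The area is nonzero, so the three points are not collinear.

No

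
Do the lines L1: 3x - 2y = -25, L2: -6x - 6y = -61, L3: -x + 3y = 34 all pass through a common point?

The three lines meet at one point iff the augmented coefficient matrix [aᵢ bᵢ cᵢ] has rank < 3, i.e. its determinant vanishes.
Here the determinant is 7.
Nonzero, so no common point exists.

No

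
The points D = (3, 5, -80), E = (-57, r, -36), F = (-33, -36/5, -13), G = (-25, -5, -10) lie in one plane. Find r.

-67/5

The points are coplanar iff DE · (DF × DG) = 0.
Expanding, this is linear in r: (644)r + (43148/5) = 0.
So r = -67/5.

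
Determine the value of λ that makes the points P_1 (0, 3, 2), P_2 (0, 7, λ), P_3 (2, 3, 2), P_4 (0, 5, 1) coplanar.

0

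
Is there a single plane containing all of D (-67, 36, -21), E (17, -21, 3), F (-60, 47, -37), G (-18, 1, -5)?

Yes

A normal to the plane through D, E, F is n = DE × DF = (648, 1512, 1323).
The plane has equation n·P = -16767. For G: n·G = -16767.
Equal, so G lies in the plane and all four are coplanar.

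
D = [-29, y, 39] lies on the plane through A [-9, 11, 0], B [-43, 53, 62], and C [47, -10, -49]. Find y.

A normal to the plane is n = AB × AC = (-756, 1806, -1638).
D lies in the plane iff n · AD = 0.
This gives (1806)y + (-68628) = 0, so y = 38.

38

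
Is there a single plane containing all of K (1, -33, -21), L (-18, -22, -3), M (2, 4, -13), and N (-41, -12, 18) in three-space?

Yes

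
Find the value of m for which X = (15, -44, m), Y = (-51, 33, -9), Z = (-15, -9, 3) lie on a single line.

13

Collinearity requires XY × XZ = 0; each component is linear in m.
The x-component gives (-42)m + (546) = 0, so m = 13.
The remaining components then also vanish.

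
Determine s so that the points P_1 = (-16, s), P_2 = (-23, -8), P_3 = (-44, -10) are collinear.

The three points are collinear iff det[P_1P_2; P_1P_3] = 0.
This determinant is linear in s: (-21)s + (-154) = 0, so s = -22/3.

-22/3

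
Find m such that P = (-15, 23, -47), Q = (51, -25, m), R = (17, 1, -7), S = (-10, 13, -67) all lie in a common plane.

Normal to plane PRS: n = (840, 840, -210); plane equation n·X = 16590.
Requiring n·Q = 16590: (-210)m + (21840) = 16590.
So m = 25.

25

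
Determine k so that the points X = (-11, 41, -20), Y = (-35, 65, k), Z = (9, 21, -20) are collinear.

-20

Direction XZ = (20, -20, 0). From the x-coordinate of Y, the parameter along the line is τ = (-35 − (-11))/20 = -6/5.
Then k = (-20) + (-6/5)·(0) = -20.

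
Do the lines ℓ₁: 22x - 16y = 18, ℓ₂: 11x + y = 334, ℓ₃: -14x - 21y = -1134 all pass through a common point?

The three lines meet at one point iff the augmented coefficient matrix [aᵢ bᵢ cᵢ] has rank < 3, i.e. its determinant vanishes.
Here the determinant is 686.
Nonzero, so no common point exists.

No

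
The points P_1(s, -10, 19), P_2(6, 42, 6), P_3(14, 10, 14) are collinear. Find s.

19

Direction P_2P_3 = (8, -32, 8). From the y-coordinate of P_1, the parameter along the line is τ = (-10 − 42)/(-32) = 13/8.
Then s = 6 + 13/8·(8) = 19.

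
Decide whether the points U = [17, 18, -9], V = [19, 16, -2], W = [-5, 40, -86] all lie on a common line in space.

UV = (2, -2, 7), UW = (-22, 22, -77).
Each component of UW is -11 times the corresponding component of UV, so UW = -11·UV and the points are collinear.

Yes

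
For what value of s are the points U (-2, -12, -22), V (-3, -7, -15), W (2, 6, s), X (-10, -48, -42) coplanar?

-12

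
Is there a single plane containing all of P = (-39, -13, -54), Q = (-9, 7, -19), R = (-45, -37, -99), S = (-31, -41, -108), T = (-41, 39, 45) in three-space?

Yes

The plane through P, Q, R has normal n = PQ × PR = (-60, 1140, -600) and equation n·X = 19920.
Checking the remaining points: n·S = 19920, n·T = 19920.
All equal 19920, so all 5 points lie in one plane.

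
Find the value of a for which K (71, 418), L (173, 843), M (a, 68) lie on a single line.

-13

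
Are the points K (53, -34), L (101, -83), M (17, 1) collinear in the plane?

KL = (48, -49), KM = (-36, 35).
Twice the signed area of △KLM is (48)(35) − (-49)(-36) = -84.
The area is nonzero, so the three points are not collinear.

No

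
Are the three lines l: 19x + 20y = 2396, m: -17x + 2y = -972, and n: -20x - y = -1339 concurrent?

No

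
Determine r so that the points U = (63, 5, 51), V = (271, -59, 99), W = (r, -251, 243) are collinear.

Collinearity requires UV × UW = 0; each component is linear in r.
The y-component gives (48)r + (-42960) = 0, so r = 895.
The remaining components then also vanish.

895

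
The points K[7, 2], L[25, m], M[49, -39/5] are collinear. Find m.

-11/5

The three points are collinear iff det[KL; KM] = 0.
This determinant is linear in m: (-42)m + (-462/5) = 0, so m = -11/5.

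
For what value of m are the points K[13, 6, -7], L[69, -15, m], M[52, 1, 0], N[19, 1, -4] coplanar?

The points are coplanar iff KL · (KM × KN) = 0.
Expanding, this is linear in m: (-165)m + (1540) = 0.
So m = 28/3.

28/3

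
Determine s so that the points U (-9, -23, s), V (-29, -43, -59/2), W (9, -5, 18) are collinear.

Direction VW = (38, 38, 95/2). From the x-coordinate of U, the parameter along the line is τ = (-9 − (-29))/38 = 10/19.
Then s = (-59/2) + 10/19·(95/2) = -9/2.

-9/2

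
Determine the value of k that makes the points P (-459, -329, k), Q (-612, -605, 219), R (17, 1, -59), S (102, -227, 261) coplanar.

3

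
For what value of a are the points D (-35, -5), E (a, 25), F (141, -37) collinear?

The three points are collinear iff det[DE; DF] = 0.
This determinant is linear in a: (-32)a + (-6400) = 0, so a = -200.

-200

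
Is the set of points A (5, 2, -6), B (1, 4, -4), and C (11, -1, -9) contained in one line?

AB = (-4, 2, 2), AC = (6, -3, -3).
AB × AC = (0, 0, 0).
The cross product vanishes, so the three points are collinear.

Yes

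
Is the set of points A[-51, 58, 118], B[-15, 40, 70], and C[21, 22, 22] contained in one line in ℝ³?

Yes

AB = (36, -18, -48), AC = (72, -36, -96).
AB × AC = (0, 0, 0).
The cross product vanishes, so the three points are collinear.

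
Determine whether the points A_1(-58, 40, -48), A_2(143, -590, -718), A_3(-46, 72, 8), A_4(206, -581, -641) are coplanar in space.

No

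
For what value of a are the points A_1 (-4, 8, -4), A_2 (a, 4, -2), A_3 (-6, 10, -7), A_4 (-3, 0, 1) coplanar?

-4

Normal to plane A_1A_3A_4: n = (-14, 7, 14); plane equation n·P = 56.
Requiring n·A_2 = 56: (-14)a + (0) = 56.
So a = -4.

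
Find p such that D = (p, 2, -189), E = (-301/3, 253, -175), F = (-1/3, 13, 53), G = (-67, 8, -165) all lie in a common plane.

-221/3

The points are coplanar iff DE · (DF × DG) = 0.
Expanding, this is linear in p: (-53460)p + (-3938220) = 0.
So p = -221/3.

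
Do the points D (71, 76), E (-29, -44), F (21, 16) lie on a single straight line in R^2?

Yes

DE = (-100, -120), DF = (-50, -60).
Checking proportionality: DF = 1/2·DE, so the vectors are parallel and the points are collinear.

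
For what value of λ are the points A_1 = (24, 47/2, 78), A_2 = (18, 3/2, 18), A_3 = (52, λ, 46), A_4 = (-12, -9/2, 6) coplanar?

Coplanarity ⇔ det[A_1A_2; A_1A_3; A_1A_4] = 0.
Expanding, this is linear in λ: (-1728)λ + (23328) = 0.
So λ = 27/2.

27/2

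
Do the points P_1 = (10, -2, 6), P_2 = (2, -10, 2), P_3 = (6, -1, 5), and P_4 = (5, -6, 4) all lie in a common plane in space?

The four points are coplanar iff the 3×3 determinant with rows P_1P_2, P_1P_3, P_1P_4 is zero.
Rows: (-8, -8, -4), (-4, 1, -1), (-5, -4, -2).
Expanding along the first row: (-8)(-6) − (-8)(3) + (-4)(21) = -12.
Nonzero ⇒ not coplanar.

No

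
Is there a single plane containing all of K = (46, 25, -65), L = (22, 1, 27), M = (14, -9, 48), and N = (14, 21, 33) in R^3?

No

The four points are coplanar iff the 3×3 determinant with rows KL, KM, KN is zero.
Rows: (-24, -24, 92), (-32, -34, 113), (-32, -4, 98).
Expanding along the first row: (-24)(-2880) − (-24)(480) + (92)(-960) = -7680.
Nonzero ⇒ not coplanar.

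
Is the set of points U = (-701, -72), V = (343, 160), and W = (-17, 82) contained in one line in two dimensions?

No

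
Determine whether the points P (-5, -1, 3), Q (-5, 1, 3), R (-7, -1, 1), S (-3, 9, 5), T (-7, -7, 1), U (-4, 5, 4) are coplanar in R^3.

The plane through P, Q, R has normal n = PQ × PR = (-4, 0, 4) and equation n·X = 32.
Checking the remaining points: n·S = 32, n·T = 32, n·U = 32.
All equal 32, so all 6 points lie in one plane.

Yes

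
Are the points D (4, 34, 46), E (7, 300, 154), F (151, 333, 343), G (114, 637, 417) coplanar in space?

With D as base: DE = (3, 266, 108), DF = (147, 299, 297), DG = (110, 603, 371).
DF × DG = (-68162, -21867, 55751).
DE · (DF × DG) = 0.
The scalar triple product vanishes, so the four points are coplanar.

Yes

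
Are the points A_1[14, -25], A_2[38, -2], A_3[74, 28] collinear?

A_1A_2 = (24, 23), A_1A_3 = (60, 53).
det[A_1A_2; A_1A_3] = (24)(53) − (23)(60) = -108.
The determinant is nonzero, so they are not collinear.

No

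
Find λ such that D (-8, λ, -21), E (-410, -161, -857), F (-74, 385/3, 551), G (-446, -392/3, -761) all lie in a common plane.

The points are coplanar iff DE · (DF × DG) = 0.
Expanding, this is linear in λ: (82944)λ + (2128896) = 0.
So λ = -77/3.

-77/3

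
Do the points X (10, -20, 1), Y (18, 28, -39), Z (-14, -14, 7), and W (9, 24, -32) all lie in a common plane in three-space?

Yes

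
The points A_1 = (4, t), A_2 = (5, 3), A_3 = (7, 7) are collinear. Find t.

1

Collinearity: (A_1 − A_2) must be parallel to (A_3 − A_2) = (2, 4).
Cross-multiplying the components: (t − 3)·(2) = (-1)·(4).
Solving gives t = 1.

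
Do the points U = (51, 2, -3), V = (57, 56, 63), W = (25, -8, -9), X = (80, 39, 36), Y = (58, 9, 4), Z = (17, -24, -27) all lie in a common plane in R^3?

Yes

The plane through U, V, W has normal n = UV × UW = (336, -1680, 1344) and equation n·P = 9744.
Checking the remaining points: n·X = 9744, n·Y = 9744, n·Z = 9744.
All equal 9744, so all 6 points lie in one plane.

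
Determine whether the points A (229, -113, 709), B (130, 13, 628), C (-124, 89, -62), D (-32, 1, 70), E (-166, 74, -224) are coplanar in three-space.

The plane through A, B, C has normal n = AB × AC = (-80784, -47736, 24480) and equation n·P = 4250952.
Checking the remaining points: n·D = 4250952, n·E = 4394160.
Since n·E = 4394160 ≠ 4250952, E is off the plane and the points are not all coplanar.

No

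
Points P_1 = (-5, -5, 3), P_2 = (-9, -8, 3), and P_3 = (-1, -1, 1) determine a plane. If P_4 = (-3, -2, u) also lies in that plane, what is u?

0

Coplanarity requires P_1P_2 · (P_1P_3 × P_1P_4) = 0.
P_1P_2 = (-4, -3, 0), P_1P_3 = (4, 4, -2); the triple product is linear in u with coefficient -4 and constant term 0.
Setting it to zero: u = 0.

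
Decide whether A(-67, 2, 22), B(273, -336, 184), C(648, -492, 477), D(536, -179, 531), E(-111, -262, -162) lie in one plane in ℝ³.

The plane through A, B, C has normal n = AB × AC = (-73762, -38870, 73710) and equation n·P = 6485934.
Checking the remaining points: n·D = 6561308, n·E = 6430502.
Since n·D = 6561308 ≠ 6485934, D is off the plane and the points are not all coplanar.

No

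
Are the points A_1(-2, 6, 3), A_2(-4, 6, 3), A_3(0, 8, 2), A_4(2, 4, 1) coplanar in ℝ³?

A normal to the plane through A_1, A_2, A_3 is n = A_1A_2 × A_1A_3 = (0, -2, -4).
The plane has equation n·P = -24. For A_4: n·A_4 = -12.
-12 ≠ -24, so A_4 is off the plane.

No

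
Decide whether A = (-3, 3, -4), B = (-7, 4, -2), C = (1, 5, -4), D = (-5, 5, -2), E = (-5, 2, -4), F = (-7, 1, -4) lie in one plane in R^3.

The plane through A, B, C has normal n = AB × AC = (-4, 8, -12) and equation n·P = 84.
Checking the remaining points: n·D = 84, n·E = 84, n·F = 84.
All equal 84, so all 6 points lie in one plane.

Yes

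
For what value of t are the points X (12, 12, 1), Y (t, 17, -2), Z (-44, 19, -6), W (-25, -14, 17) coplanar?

21

The points are coplanar iff XY · (XZ × XW) = 0.
Expanding, this is linear in t: (-70)t + (1470) = 0.
So t = 21.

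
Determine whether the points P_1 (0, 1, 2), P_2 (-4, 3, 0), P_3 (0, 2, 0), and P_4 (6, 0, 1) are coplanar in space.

Yes

The four points are coplanar iff the 3×3 determinant with rows P_1P_2, P_1P_3, P_1P_4 is zero.
Rows: (-4, 2, -2), (0, 1, -2), (6, -1, -1).
Expanding along the first row: (-4)(-3) − (2)(12) + (-2)(-6) = 0.
Zero determinant ⇒ coplanar.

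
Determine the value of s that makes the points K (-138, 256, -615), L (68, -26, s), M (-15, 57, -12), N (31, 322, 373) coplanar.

419

Normal to plane KMN: n = (-236410, -19617, 41749); plane equation n·P = 1926993.
Requiring n·L = 1926993: (41749)s + (-15565838) = 1926993.
So s = 419.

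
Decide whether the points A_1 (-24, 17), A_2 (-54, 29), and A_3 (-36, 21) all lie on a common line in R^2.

No

A_1A_2 = (-30, 12), A_1A_3 = (-12, 4).
Twice the signed area of △A_1A_2A_3 is (-30)(4) − (12)(-12) = 24.
The area is nonzero, so the three points are not collinear.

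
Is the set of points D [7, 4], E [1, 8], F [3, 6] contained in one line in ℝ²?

No

DE = (-6, 4), DF = (-4, 2).
If collinear, DF would be a scalar multiple of DE. But (-6)·(2) ≠ (4)·(-4) (difference 4), so they are not parallel; the points are not collinear.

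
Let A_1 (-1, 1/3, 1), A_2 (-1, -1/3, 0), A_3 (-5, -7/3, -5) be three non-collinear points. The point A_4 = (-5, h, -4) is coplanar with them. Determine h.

-5/3

The plane through A_1, A_2, A_3 has equation (4/3)x + 4y − (8/3)z = -8/3.
Substituting A_4: (4)h + (4) = -8/3, so h = -5/3.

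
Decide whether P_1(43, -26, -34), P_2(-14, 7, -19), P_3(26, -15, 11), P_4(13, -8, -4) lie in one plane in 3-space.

Yes

With P_1 as base: P_1P_2 = (-57, 33, 15), P_1P_3 = (-17, 11, 45), P_1P_4 = (-30, 18, 30).
P_1P_3 × P_1P_4 = (-480, -840, 24).
P_1P_2 · (P_1P_3 × P_1P_4) = 0.
The scalar triple product vanishes, so the four points are coplanar.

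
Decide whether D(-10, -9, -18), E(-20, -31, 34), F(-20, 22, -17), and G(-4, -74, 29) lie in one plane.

A normal to the plane through D, E, F is n = DE × DF = (-1634, -510, -530).
The plane has equation n·P = 30470. For G: n·G = 28906.
28906 ≠ 30470, so G is off the plane.

No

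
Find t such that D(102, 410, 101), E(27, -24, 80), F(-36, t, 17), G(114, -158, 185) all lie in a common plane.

-30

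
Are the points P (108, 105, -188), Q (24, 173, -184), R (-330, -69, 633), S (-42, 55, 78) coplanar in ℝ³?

A normal to the plane through P, Q, R is n = PQ × PR = (56524, 67212, 44400).
The plane has equation n·X = 4814652. For S: n·S = 4785852.
4785852 ≠ 4814652, so S is off the plane.

No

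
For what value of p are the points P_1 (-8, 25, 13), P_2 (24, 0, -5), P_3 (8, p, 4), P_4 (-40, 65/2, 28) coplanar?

25/2

The points are coplanar iff P_1P_2 · (P_1P_3 × P_1P_4) = 0.
Expanding, this is linear in p: (-96)p + (1200) = 0.
So p = 25/2.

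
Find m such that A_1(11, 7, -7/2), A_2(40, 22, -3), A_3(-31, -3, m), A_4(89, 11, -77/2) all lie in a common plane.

15/2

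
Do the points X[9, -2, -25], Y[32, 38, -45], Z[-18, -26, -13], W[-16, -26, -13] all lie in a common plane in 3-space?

Yes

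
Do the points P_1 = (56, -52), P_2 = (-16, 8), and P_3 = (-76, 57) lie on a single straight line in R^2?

No

P_1P_2 = (-72, 60), P_1P_3 = (-132, 109).
If collinear, P_1P_3 would be a scalar multiple of P_1P_2. But (-72)·(109) ≠ (60)·(-132) (difference 72), so they are not parallel; the points are not collinear.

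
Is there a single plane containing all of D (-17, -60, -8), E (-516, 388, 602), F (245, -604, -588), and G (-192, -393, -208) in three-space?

A normal to the plane through D, E, F is n = DE × DF = (72000, -129600, 154080).
The plane has equation n·P = 5319360. For G: n·G = 5060160.
5060160 ≠ 5319360, so G is off the plane.

No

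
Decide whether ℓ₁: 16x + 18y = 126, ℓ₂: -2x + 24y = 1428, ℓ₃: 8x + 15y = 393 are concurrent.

Yes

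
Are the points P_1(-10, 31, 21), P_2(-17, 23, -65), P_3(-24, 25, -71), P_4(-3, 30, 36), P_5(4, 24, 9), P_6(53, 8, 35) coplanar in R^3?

No

The plane through P_1, P_2, P_3 has normal n = P_1P_2 × P_1P_3 = (220, 560, -70) and equation n·P = 13690.
Checking the remaining points: n·P_4 = 13620, n·P_5 = 13690, n·P_6 = 13690.
Since n·P_4 = 13620 ≠ 13690, P_4 is off the plane and the points are not all coplanar.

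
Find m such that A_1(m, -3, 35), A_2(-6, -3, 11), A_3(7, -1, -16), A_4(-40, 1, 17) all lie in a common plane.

Coplanarity ⇔ det[A_1A_2; A_1A_3; A_1A_4] = 0.
Expanding, this is linear in m: (-120)m + (-3600) = 0.
So m = -30.

-30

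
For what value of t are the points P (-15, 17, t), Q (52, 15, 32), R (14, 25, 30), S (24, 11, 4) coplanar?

-8

The points are coplanar iff PQ · (PR × PS) = 0.
Expanding, this is linear in t: (-432)t + (-3456) = 0.
So t = -8.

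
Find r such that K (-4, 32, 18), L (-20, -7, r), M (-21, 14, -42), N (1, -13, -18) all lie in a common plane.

-62

The points are coplanar iff KL · (KM × KN) = 0.
Expanding, this is linear in r: (855)r + (53010) = 0.
So r = -62.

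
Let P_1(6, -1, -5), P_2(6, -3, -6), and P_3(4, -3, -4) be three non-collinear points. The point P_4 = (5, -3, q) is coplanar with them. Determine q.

-5

A normal to the plane is n = P_1P_2 × P_1P_3 = (-4, 2, -4).
P_4 lies in the plane iff n · P_1P_4 = 0.
This gives (-4)q + (-20) = 0, so q = -5.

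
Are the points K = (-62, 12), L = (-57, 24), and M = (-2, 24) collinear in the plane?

No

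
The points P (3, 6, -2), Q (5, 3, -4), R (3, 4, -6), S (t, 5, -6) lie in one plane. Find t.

2

The points are coplanar iff PQ · (PR × PS) = 0.
Expanding, this is linear in t: (8)t + (-16) = 0.
So t = 2.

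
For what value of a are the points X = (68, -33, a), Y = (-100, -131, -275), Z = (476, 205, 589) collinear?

-23

Collinearity requires XY × XZ = 0; each component is linear in a.
The x-component gives (336)a + (7728) = 0, so a = -23.
The remaining components then also vanish.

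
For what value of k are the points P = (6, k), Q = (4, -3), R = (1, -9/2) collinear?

-2

The three points are collinear iff det[PQ; PR] = 0.
This determinant is linear in k: (-3)k + (-6) = 0, so k = -2.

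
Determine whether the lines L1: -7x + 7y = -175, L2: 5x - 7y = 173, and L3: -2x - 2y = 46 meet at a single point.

Yes

Intersecting L1 and L2: solving the 2×2 system gives (x, y) = (1, -24).
Substitute into L3: (-2)(1) + (-2)(-24) = 46.
This equals 46, so (1, -24) lies on all three lines and they are concurrent.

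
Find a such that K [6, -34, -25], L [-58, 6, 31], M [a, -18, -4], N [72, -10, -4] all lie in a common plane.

-8

Coplanarity ⇔ det[KL; KM; KN] = 0.
Expanding, this is linear in a: (504)a + (4032) = 0.
So a = -8.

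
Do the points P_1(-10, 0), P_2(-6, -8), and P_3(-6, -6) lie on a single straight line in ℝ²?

No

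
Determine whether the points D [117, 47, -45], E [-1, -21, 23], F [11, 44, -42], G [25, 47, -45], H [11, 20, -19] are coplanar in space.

No

The plane through D, E, F has normal n = DE × DF = (0, -6854, -6854) and equation n·P = -13708.
Checking the remaining points: n·G = -13708, n·H = -6854.
Since n·H = -6854 ≠ -13708, H is off the plane and the points are not all coplanar.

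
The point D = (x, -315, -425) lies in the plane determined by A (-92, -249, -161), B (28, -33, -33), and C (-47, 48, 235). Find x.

Coplanarity requires AB · (AC × AD) = 0.
AB = (120, 216, 128), AC = (45, 297, 396); the triple product is linear in x with coefficient 47520 and constant term 285120.
Setting it to zero: x = -6.

-6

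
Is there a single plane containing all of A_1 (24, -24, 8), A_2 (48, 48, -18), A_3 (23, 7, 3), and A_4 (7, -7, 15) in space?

A normal to the plane through A_1, A_2, A_3 is n = A_1A_2 × A_1A_3 = (446, 146, 816).
The plane has equation n·P = 13728. For A_4: n·A_4 = 14340.
14340 ≠ 13728, so A_4 is off the plane.

No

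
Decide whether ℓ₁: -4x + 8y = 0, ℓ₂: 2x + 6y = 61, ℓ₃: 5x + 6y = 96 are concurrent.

Lines aᵢx + bᵢy = cᵢ with pairwise distinct directions are concurrent exactly when det[aᵢ bᵢ cᵢ] = 0.
Here the determinant is 64.
Nonzero, so no common point exists.

No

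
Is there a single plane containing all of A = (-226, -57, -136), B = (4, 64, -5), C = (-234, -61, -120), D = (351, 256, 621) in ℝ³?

No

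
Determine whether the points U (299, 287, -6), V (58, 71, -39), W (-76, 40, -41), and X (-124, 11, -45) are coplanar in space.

Yes

With U as base: UV = (-241, -216, -33), UW = (-375, -247, -35), UX = (-423, -276, -39).
UW × UX = (-27, 180, -981).
UV · (UW × UX) = 0.
The scalar triple product vanishes, so the four points are coplanar.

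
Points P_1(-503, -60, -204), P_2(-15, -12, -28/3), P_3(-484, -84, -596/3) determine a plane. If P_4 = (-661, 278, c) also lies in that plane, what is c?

-709/3

Coplanarity requires P_1P_2 · (P_1P_3 × P_1P_4) = 0.
P_1P_2 = (488, 48, 584/3), P_1P_3 = (19, -24, 16/3); the triple product is linear in c with coefficient -12624 and constant term -2983472.
Setting it to zero: c = -709/3.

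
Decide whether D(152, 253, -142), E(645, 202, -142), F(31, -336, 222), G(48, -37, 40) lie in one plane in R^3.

Yes

With D as base: DE = (493, -51, 0), DF = (-121, -589, 364), DG = (-104, -290, 182).
DF × DG = (-1638, -15834, -26166).
DE · (DF × DG) = 0.
The scalar triple product vanishes, so the four points are coplanar.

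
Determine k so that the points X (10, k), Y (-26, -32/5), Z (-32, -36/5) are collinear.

-8/5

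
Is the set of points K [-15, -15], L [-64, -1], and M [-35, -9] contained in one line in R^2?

No

KL = (-49, 14), KM = (-20, 6).
If collinear, KM would be a scalar multiple of KL. But (-49)·(6) ≠ (14)·(-20) (difference -14), so they are not parallel; the points are not collinear.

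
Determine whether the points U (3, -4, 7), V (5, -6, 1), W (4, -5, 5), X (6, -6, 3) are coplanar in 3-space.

The four points are coplanar iff the 3×3 determinant with rows UV, UW, UX is zero.
Rows: (2, -2, -6), (1, -1, -2), (3, -2, -4).
Expanding along the first row: (2)(0) − (-2)(2) + (-6)(1) = -2.
Nonzero ⇒ not coplanar.

No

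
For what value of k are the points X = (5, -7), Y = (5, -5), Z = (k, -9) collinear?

5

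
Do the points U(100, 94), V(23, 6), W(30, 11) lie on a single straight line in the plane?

UV = (-77, -88), UW = (-70, -83).
Twice the signed area of △UVW is (-77)(-83) − (-88)(-70) = 231.
The area is nonzero, so the three points are not collinear.

No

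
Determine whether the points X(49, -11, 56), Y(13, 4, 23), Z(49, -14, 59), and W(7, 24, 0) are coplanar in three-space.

Yes

The four points are coplanar iff the 3×3 determinant with rows XY, XZ, XW is zero.
Rows: (-36, 15, -33), (0, -3, 3), (-42, 35, -56).
Expanding along the first row: (-36)(63) − (15)(126) + (-33)(-126) = 0.
Zero determinant ⇒ coplanar.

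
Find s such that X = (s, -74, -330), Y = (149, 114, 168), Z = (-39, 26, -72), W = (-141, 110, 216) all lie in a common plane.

-323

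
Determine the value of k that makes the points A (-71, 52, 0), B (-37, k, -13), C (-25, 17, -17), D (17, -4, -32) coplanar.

Coplanarity ⇔ det[AB; AC; AD] = 0.
Expanding, this is linear in k: (-24)k + (408) = 0.
So k = 17.

17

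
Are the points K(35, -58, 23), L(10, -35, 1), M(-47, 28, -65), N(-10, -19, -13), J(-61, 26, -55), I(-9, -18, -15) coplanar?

The plane through K, L, M has normal n = KL × KM = (-132, -396, -264) and equation n·P = 12276.
Checking the remaining points: n·N = 12276, n·J = 12276, n·I = 12276.
All equal 12276, so all 6 points lie in one plane.

Yes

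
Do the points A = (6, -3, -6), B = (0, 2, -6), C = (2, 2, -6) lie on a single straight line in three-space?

No

AB = (-6, 5, 0), AC = (-4, 5, 0).
Comparing components 1 and 2: (-6)(5) − (5)(-4) = -10 ≠ 0, so AB and AC are not parallel and the points are not collinear.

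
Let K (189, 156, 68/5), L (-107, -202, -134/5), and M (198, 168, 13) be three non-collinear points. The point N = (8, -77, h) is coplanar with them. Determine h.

12

The plane through K, L, M has equation (3498/5)x − (2706/5)y − 330z = 216546/5.
Substituting N: (-330)h + (236346/5) = 216546/5, so h = 12.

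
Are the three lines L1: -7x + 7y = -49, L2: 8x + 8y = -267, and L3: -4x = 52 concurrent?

The three lines meet at one point iff the augmented coefficient matrix [aᵢ bᵢ cᵢ] has rank < 3, i.e. its determinant vanishes.
Here the determinant is 84.
Nonzero, so no common point exists.

No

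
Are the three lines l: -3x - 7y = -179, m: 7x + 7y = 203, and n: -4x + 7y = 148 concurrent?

No

Intersecting l and m: solving the 2×2 system gives (x, y) = (6, 23).
Substitute into n: (-4)(6) + (7)(23) = 137.
But n requires 148 ≠ 137, so the three lines have no common point.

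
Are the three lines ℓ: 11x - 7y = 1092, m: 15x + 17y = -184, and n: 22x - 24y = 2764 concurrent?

The three lines meet at one point iff the augmented coefficient matrix [aᵢ bᵢ cᵢ] has rank < 3, i.e. its determinant vanishes.
Here the determinant is -14680.
Nonzero, so no common point exists.

No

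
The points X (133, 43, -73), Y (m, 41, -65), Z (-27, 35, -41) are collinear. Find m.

Direction XZ = (-160, -8, 32). From the y-coordinate of Y, the parameter along the line is τ = (41 − 43)/(-8) = 1/4.
Then m = 133 + 1/4·(-160) = 93.

93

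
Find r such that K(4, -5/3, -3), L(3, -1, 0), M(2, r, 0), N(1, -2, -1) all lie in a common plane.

-4/3

Normal to plane KLN: n = (7/3, -7, 7/3); plane equation n·P = 14.
Requiring n·M = 14: (-7)r + (14/3) = 14.
So r = -4/3.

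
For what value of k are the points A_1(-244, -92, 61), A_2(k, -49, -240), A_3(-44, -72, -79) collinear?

Collinearity requires A_1A_2 × A_1A_3 = 0; each component is linear in k.
The y-component gives (140)k + (-26040) = 0, so k = 186.
The remaining components then also vanish.

186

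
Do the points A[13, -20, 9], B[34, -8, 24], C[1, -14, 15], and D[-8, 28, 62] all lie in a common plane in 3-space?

Yes

A normal to the plane through A, B, C is n = AB × AC = (-18, -306, 270).
The plane has equation n·P = 8316. For D: n·D = 8316.
Equal, so D lies in the plane and all four are coplanar.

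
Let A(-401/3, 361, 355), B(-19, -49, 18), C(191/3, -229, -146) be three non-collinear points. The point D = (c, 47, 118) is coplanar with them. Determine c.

-265/3

Coplanarity requires AB · (AC × AD) = 0.
AB = (344/3, -410, -337), AC = (592/3, -590, -501); the triple product is linear in c with coefficient 6580 and constant term 1743700/3.
Setting it to zero: c = -265/3.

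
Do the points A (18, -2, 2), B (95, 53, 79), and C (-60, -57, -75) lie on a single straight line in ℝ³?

No

AB = (77, 55, 77), AC = (-78, -55, -77).
Comparing components 3 and 1: (77)(-78) − (77)(-77) = -77 ≠ 0, so AB and AC are not parallel and the points are not collinear.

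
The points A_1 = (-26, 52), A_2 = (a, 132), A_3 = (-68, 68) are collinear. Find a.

-236

Collinearity: (A_2 − A_1) must be parallel to (A_3 − A_1) = (-42, 16).
Cross-multiplying the components: (a − (-26))·(16) = (80)·(-42).
Solving gives a = -236.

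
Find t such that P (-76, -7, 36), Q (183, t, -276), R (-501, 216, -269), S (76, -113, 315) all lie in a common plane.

The points are coplanar iff PQ · (PR × PS) = 0.
Expanding, this is linear in t: (72215)t + (4766190) = 0.
So t = -66.

-66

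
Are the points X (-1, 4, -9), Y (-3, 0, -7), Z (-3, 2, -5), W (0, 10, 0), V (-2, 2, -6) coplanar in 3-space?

No

The plane through X, Y, Z has normal n = XY × XZ = (-12, 4, -4) and equation n·P = 64.
Checking the remaining points: n·W = 40, n·V = 56.
Since n·W = 40 ≠ 64, W is off the plane and the points are not all coplanar.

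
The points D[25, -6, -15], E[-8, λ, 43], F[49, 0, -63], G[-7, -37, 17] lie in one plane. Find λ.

Normal to plane DFG: n = (-1296, 768, -552); plane equation n·P = -28728.
Requiring n·E = -28728: (768)λ + (-13368) = -28728.
So λ = -20.

-20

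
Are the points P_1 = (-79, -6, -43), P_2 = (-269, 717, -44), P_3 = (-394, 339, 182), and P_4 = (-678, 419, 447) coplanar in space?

No

The four points are coplanar iff the 3×3 determinant with rows P_1P_2, P_1P_3, P_1P_4 is zero.
Rows: (-190, 723, -1), (-315, 345, 225), (-599, 425, 490).
Expanding along the first row: (-190)(73425) − (723)(-19575) + (-1)(72780) = 129195.
Nonzero ⇒ not coplanar.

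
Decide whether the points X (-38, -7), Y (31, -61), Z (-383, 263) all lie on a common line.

Yes

XY = (69, -54), XZ = (-345, 270).
det[XY; XZ] = (69)(270) − (-54)(-345) = 0.
The determinant is zero, so the points are collinear.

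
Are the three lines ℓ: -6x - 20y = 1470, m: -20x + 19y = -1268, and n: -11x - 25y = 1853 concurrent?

Intersecting ℓ and m: solving the 2×2 system gives (x, y) = (-5, -72).
Substitute into n: (-11)(-5) + (-25)(-72) = 1855.
But n requires 1853 ≠ 1855, so the three lines have no common point.

No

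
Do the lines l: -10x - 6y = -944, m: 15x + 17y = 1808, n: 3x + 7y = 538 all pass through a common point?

Yes

Intersecting l and m: solving the 2×2 system gives (x, y) = (65, 49).
Substitute into n: (3)(65) + (7)(49) = 538.
This equals 538, so (65, 49) lies on all three lines and they are concurrent.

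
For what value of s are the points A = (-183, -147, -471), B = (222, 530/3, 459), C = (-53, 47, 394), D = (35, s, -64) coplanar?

37/3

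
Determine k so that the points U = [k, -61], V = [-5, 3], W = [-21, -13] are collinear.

-69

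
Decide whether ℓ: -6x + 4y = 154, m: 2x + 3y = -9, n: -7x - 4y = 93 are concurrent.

Lines aᵢx + bᵢy = cᵢ with pairwise distinct directions are concurrent exactly when det[aᵢ bᵢ cᵢ] = 0.
Here the determinant is 52.
Nonzero, so no common point exists.

No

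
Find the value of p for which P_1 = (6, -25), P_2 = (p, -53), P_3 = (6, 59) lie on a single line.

The three points are collinear iff det[P_1P_2; P_1P_3] = 0.
This determinant is linear in p: (84)p + (-504) = 0, so p = 6.

6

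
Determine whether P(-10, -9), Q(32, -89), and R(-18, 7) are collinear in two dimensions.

PQ = (42, -80), PR = (-8, 16).
det[PQ; PR] = (42)(16) − (-80)(-8) = 32.
The determinant is nonzero, so they are not collinear.

No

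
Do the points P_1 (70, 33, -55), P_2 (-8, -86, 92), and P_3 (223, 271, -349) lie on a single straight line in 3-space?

No

P_1P_2 = (-78, -119, 147), P_1P_3 = (153, 238, -294).
Comparing components 3 and 1: (147)(153) − (-78)(-294) = -441 ≠ 0, so P_1P_2 and P_1P_3 are not parallel and the points are not collinear.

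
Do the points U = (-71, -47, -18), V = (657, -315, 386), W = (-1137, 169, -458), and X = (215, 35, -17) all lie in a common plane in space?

The four points are coplanar iff the 3×3 determinant with rows UV, UW, UX is zero.
Rows: (728, -268, 404), (-1066, 216, -440), (286, 82, 1).
Expanding along the first row: (728)(36296) − (-268)(124774) + (404)(-149188) = -409032.
Nonzero ⇒ not coplanar.

No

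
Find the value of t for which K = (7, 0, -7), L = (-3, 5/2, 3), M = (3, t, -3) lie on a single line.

Direction KL = (-10, 5/2, 10). From the x-coordinate of M, the parameter along the line is τ = (3 − 7)/(-10) = 2/5.
Then t = 0 + 2/5·(5/2) = 1.

1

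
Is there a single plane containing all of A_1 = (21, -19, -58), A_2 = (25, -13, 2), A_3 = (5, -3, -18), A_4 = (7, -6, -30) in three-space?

Yes

A normal to the plane through A_1, A_2, A_3 is n = A_1A_2 × A_1A_3 = (-720, -1120, 160).
The plane has equation n·P = -3120. For A_4: n·A_4 = -3120.
Equal, so A_4 lies in the plane and all four are coplanar.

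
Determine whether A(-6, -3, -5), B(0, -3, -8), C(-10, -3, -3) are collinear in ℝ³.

Yes

AB = (6, 0, -3), AC = (-4, 0, 2).
Each component of AC is -2/3 times the corresponding component of AB, so AC = -2/3·AB and the points are collinear.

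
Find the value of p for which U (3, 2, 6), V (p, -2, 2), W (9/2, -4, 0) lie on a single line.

4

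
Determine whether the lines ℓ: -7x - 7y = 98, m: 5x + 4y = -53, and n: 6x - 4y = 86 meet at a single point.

Yes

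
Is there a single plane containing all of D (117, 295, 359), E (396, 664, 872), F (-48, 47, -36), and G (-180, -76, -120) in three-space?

With D as base: DE = (279, 369, 513), DF = (-165, -248, -395), DG = (-297, -371, -479).
DF × DG = (-27753, 38280, -12441).
DE · (DF × DG) = 0.
The scalar triple product vanishes, so the four points are coplanar.

Yes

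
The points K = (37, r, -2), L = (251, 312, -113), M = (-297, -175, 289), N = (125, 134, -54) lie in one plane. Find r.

31

The points are coplanar iff KL · (KM × KN) = 0.
Expanding, this is linear in r: (18320)r + (-567920) = 0.
So r = 31.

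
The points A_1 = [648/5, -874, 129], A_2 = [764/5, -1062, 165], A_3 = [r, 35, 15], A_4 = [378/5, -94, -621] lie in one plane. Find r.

Coplanarity ⇔ det[A_1A_2; A_1A_3; A_1A_4] = 0.
Expanding, this is linear in r: (-112920)r + (1490544) = 0.
So r = 66/5.

66/5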